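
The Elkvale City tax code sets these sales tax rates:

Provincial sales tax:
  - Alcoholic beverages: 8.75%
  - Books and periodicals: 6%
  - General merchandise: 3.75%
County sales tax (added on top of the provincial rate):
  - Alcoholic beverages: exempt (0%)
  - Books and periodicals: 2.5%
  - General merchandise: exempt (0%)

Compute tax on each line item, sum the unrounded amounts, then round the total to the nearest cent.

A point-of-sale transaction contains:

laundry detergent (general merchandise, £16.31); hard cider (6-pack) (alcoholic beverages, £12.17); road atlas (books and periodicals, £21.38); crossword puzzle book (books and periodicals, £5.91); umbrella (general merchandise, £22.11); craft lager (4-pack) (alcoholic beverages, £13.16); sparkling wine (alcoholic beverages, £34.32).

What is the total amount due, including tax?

Laundry detergent £16.31: general merchandise → 3.75% + 0% county = 3.75% → £0.611625
Hard cider (6-pack) £12.17: alcoholic beverages → 8.75% + 0% county = 8.75% → £1.064875
Road atlas £21.38: books and periodicals → 6% + 2.5% county = 8.5% → £1.8173
Crossword puzzle book £5.91: books and periodicals → 6% + 2.5% county = 8.5% → £0.50235
Umbrella £22.11: general merchandise → 3.75% + 0% county = 3.75% → £0.829125
Craft lager (4-pack) £13.16: alcoholic beverages → 8.75% + 0% county = 8.75% → £1.1515
Sparkling wine £34.32: alcoholic beverages → 8.75% + 0% county = 8.75% → £3.003
Subtotal = £125.36; unrounded tax = £8.979775 → £8.98; total due = £134.34

£134.34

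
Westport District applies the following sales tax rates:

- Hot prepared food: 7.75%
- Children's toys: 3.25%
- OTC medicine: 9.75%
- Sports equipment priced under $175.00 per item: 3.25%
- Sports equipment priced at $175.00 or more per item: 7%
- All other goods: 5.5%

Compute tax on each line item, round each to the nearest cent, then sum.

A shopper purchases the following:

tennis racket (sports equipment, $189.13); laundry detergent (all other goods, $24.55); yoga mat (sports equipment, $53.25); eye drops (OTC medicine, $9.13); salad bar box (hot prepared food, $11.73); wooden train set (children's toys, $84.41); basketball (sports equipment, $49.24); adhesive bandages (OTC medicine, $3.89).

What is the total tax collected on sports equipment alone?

$16.57

Tennis racket $189.13: sports equipment, $175.00 or more → 7% → $13.24
Yoga mat $53.25: sports equipment, under $175.00 → 3.25% → $1.73
Basketball $49.24: sports equipment, under $175.00 → 3.25% → $1.60
Tax on sports equipment = $13.24 + $1.73 + $1.60 = $16.57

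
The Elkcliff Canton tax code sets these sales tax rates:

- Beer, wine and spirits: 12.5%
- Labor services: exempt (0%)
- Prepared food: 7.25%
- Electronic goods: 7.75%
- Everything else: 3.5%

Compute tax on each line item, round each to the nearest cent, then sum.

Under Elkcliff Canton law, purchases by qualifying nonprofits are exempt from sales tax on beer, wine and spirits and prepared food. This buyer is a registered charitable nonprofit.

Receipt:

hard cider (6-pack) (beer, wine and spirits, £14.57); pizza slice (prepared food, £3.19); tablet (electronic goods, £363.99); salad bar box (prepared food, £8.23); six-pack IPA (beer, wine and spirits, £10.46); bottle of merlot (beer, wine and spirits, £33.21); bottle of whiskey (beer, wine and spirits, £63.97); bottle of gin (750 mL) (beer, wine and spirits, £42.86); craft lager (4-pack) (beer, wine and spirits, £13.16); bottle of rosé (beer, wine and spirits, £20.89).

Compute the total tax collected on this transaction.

Hard cider (6-pack) £14.57: beer, wine and spirits, buyer-exempt → 0% → £0.00
Pizza slice £3.19: prepared food, buyer-exempt → 0% → £0.00
Tablet £363.99: electronic goods → 7.75% → £28.21
Salad bar box £8.23: prepared food, buyer-exempt → 0% → £0.00
Six-pack IPA £10.46: beer, wine and spirits, buyer-exempt → 0% → £0.00
Bottle of merlot £33.21: beer, wine and spirits, buyer-exempt → 0% → £0.00
Bottle of whiskey £63.97: beer, wine and spirits, buyer-exempt → 0% → £0.00
Bottle of gin (750 mL) £42.86: beer, wine and spirits, buyer-exempt → 0% → £0.00
Craft lager (4-pack) £13.16: beer, wine and spirits, buyer-exempt → 0% → £0.00
Bottle of rosé £20.89: beer, wine and spirits, buyer-exempt → 0% → £0.00
Total tax = £28.21

£28.21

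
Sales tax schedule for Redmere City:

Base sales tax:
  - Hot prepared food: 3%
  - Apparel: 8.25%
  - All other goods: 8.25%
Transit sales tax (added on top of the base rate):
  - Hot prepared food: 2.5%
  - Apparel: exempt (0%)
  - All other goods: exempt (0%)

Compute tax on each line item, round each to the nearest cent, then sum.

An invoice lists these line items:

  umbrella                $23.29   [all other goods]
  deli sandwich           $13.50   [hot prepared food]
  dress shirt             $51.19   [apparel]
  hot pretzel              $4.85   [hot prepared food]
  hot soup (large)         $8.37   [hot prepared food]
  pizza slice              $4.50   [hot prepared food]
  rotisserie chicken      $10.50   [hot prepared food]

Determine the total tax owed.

$8.44

Umbrella $23.29: all other goods → 8.25% + 0% transit = 8.25% → $1.92
Deli sandwich $13.50: hot prepared food → 3% + 2.5% transit = 5.5% → $0.74
Dress shirt $51.19: apparel → 8.25% + 0% transit = 8.25% → $4.22
Hot pretzel $4.85: hot prepared food → 3% + 2.5% transit = 5.5% → $0.27
Hot soup (large) $8.37: hot prepared food → 3% + 2.5% transit = 5.5% → $0.46
Pizza slice $4.50: hot prepared food → 3% + 2.5% transit = 5.5% → $0.25
Rotisserie chicken $10.50: hot prepared food → 3% + 2.5% transit = 5.5% → $0.58
Total tax = $1.92 + $0.74 + $4.22 + $0.27 + $0.46 + $0.25 + $0.58 = $8.44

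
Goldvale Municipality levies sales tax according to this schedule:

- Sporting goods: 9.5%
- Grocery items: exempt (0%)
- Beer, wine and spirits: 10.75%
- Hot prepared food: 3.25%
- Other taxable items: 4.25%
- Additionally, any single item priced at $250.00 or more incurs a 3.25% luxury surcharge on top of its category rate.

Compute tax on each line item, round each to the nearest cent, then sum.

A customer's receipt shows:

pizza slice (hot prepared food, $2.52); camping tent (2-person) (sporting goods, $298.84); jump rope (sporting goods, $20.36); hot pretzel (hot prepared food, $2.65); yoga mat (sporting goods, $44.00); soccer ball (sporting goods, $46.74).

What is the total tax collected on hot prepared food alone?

$0.17

Pizza slice $2.52: hot prepared food → 3.25% → $0.08
Hot pretzel $2.65: hot prepared food → 3.25% → $0.09
Tax on hot prepared food = $0.08 + $0.09 = $0.17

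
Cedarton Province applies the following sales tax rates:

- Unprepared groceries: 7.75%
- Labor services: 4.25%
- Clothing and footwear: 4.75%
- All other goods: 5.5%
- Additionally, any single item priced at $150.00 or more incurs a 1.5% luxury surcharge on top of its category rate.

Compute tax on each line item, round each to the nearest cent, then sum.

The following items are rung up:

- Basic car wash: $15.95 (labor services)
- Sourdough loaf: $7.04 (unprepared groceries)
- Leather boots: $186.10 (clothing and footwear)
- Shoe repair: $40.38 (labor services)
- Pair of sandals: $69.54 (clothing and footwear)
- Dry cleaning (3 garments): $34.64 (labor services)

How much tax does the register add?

$19.35

Basic car wash $15.95: labor services → 4.25% → $0.68
Sourdough loaf $7.04: unprepared groceries → 7.75% → $0.55
Leather boots $186.10: clothing and footwear → 4.75% + 1.5% surcharge = 6.25% → $11.63
Shoe repair $40.38: labor services → 4.25% → $1.72
Pair of sandals $69.54: clothing and footwear → 4.75% → $3.30
Dry cleaning (3 garments) $34.64: labor services → 4.25% → $1.47
Total tax = $0.68 + $0.55 + $11.63 + $1.72 + $3.30 + $1.47 = $19.35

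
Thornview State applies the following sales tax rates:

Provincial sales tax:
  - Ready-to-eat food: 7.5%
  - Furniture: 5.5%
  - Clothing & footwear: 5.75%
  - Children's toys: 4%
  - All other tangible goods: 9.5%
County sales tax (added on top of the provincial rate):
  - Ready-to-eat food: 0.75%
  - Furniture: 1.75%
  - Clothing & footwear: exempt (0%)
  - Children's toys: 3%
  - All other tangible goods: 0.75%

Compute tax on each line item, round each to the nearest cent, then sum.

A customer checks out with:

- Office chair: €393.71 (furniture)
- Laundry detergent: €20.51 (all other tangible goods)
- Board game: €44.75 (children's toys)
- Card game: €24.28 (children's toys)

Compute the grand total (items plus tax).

Office chair €393.71: furniture → 5.5% + 1.75% county = 7.25% → €28.54
Laundry detergent €20.51: all other tangible goods → 9.5% + 0.75% county = 10.25% → €2.10
Board game €44.75: children's toys → 4% + 3% county = 7% → €3.13
Card game €24.28: children's toys → 4% + 3% county = 7% → €1.70
Subtotal = €483.25; tax = €35.47; total due = €518.72

€518.72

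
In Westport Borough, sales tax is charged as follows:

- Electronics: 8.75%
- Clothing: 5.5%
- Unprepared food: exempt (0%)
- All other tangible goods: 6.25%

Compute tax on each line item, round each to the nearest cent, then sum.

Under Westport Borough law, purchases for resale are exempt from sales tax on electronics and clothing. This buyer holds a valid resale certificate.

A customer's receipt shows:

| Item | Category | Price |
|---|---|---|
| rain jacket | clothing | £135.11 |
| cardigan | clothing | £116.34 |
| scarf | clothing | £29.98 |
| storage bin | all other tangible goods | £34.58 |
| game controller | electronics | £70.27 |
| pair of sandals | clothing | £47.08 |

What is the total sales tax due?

Rain jacket £135.11: clothing, buyer-exempt → 0% → £0.00
Cardigan £116.34: clothing, buyer-exempt → 0% → £0.00
Scarf £29.98: clothing, buyer-exempt → 0% → £0.00
Storage bin £34.58: all other tangible goods → 6.25% → £2.16
Game controller £70.27: electronics, buyer-exempt → 0% → £0.00
Pair of sandals £47.08: clothing, buyer-exempt → 0% → £0.00
Total tax = £2.16

£2.16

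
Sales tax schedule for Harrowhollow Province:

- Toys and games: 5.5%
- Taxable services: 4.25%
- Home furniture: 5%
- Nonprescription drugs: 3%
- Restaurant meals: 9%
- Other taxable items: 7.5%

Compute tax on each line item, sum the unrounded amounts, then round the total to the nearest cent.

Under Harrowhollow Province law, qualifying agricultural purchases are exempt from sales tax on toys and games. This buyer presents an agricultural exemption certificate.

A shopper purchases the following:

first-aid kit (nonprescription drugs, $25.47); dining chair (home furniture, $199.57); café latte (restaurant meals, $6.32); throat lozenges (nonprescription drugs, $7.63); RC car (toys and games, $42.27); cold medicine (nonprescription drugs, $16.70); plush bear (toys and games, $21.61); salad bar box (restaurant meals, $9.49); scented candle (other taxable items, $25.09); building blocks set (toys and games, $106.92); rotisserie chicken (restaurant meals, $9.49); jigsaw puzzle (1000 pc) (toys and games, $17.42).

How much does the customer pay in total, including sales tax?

$503.61

First-aid kit $25.47: nonprescription drugs → 3% → $0.7641
Dining chair $199.57: home furniture → 5% → $9.9785
Café latte $6.32: restaurant meals → 9% → $0.5688
Throat lozenges $7.63: nonprescription drugs → 3% → $0.2289
RC car $42.27: toys and games, buyer-exempt → 0% → $0.00
Cold medicine $16.70: nonprescription drugs → 3% → $0.501
Plush bear $21.61: toys and games, buyer-exempt → 0% → $0.00
Salad bar box $9.49: restaurant meals → 9% → $0.8541
Scented candle $25.09: other taxable items → 7.5% → $1.88175
Building blocks set $106.92: toys and games, buyer-exempt → 0% → $0.00
Rotisserie chicken $9.49: restaurant meals → 9% → $0.8541
Jigsaw puzzle (1000 pc) $17.42: toys and games, buyer-exempt → 0% → $0.00
Subtotal = $487.98; unrounded tax = $15.63125 → $15.63; total due = $503.61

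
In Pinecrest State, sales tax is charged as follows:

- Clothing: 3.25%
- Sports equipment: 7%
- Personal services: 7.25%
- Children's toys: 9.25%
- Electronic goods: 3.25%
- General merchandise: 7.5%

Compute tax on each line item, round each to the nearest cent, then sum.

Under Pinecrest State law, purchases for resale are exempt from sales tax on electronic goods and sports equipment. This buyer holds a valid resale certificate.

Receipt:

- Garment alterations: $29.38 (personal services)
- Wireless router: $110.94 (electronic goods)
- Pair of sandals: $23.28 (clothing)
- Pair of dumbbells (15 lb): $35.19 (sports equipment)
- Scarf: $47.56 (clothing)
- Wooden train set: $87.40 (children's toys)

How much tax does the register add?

$12.52

Garment alterations $29.38: personal services → 7.25% → $2.13
Wireless router $110.94: electronic goods, buyer-exempt → 0% → $0.00
Pair of sandals $23.28: clothing → 3.25% → $0.76
Pair of dumbbells (15 lb) $35.19: sports equipment, buyer-exempt → 0% → $0.00
Scarf $47.56: clothing → 3.25% → $1.55
Wooden train set $87.40: children's toys → 9.25% → $8.08
Total tax = $2.13 + $0.76 + $1.55 + $8.08 = $12.52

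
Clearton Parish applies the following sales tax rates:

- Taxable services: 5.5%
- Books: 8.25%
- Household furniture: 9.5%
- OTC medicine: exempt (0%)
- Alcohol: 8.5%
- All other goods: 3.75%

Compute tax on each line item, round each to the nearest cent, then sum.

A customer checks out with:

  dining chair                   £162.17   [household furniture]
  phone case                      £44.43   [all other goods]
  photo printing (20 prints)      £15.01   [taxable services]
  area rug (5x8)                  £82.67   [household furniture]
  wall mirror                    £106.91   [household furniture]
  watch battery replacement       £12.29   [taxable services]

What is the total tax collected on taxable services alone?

Photo printing (20 prints) £15.01: taxable services → 5.5% → £0.83
Watch battery replacement £12.29: taxable services → 5.5% → £0.68
Tax on taxable services = £0.83 + £0.68 = £1.51

£1.51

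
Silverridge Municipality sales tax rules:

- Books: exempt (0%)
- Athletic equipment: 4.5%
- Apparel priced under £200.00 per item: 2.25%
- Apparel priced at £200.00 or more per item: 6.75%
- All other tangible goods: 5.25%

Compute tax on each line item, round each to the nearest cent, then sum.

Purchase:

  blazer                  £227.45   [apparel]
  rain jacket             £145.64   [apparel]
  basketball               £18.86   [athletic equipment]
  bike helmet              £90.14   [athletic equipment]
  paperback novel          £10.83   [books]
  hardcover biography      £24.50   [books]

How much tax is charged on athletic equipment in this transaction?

£4.91

Basketball £18.86: athletic equipment → 4.5% → £0.85
Bike helmet £90.14: athletic equipment → 4.5% → £4.06
Tax on athletic equipment = £0.85 + £4.06 = £4.91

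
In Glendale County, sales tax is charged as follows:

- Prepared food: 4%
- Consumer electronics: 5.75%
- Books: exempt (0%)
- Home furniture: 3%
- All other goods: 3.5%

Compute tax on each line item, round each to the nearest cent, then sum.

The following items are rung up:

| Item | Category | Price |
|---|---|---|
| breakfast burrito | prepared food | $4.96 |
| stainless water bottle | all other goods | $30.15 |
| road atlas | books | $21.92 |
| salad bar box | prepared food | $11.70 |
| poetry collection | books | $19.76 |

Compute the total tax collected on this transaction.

$1.73

Breakfast burrito $4.96: prepared food → 4% → $0.20
Stainless water bottle $30.15: all other goods → 3.5% → $1.06
Road atlas $21.92: books → 0% → $0.00
Salad bar box $11.70: prepared food → 4% → $0.47
Poetry collection $19.76: books → 0% → $0.00
Total tax = $0.20 + $1.06 + $0.47 = $1.73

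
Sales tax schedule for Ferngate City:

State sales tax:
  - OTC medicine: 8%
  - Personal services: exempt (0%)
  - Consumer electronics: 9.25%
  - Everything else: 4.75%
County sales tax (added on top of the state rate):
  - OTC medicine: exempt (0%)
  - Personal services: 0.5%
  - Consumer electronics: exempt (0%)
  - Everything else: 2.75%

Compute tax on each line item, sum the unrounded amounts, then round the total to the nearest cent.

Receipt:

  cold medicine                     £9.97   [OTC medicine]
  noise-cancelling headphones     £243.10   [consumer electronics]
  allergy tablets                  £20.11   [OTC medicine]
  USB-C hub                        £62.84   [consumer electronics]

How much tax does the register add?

Cold medicine £9.97: OTC medicine → 8% + 0% county = 8% → £0.7976
Noise-cancelling headphones £243.10: consumer electronics → 9.25% + 0% county = 9.25% → £22.48675
Allergy tablets £20.11: OTC medicine → 8% + 0% county = 8% → £1.6088
USB-C hub £62.84: consumer electronics → 9.25% + 0% county = 9.25% → £5.8127
Unrounded tax sum = £30.70585 → £30.71

£30.71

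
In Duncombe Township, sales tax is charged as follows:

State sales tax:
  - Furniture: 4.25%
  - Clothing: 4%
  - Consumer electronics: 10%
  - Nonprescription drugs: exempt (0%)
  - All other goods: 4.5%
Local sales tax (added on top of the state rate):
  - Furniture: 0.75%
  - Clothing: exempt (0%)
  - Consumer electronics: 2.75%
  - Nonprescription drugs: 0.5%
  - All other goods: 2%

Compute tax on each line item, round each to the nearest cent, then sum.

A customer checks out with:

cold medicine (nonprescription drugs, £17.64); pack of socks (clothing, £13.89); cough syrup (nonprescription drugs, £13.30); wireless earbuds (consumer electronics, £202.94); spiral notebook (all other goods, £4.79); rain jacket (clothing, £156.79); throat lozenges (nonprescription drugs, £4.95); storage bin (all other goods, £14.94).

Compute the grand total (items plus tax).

£463.40

Cold medicine £17.64: nonprescription drugs → 0% + 0.5% local = 0.5% → £0.09
Pack of socks £13.89: clothing → 4% + 0% local = 4% → £0.56
Cough syrup £13.30: nonprescription drugs → 0% + 0.5% local = 0.5% → £0.07
Wireless earbuds £202.94: consumer electronics → 10% + 2.75% local = 12.75% → £25.87
Spiral notebook £4.79: all other goods → 4.5% + 2% local = 6.5% → £0.31
Rain jacket £156.79: clothing → 4% + 0% local = 4% → £6.27
Throat lozenges £4.95: nonprescription drugs → 0% + 0.5% local = 0.5% → £0.02
Storage bin £14.94: all other goods → 4.5% + 2% local = 6.5% → £0.97
Subtotal = £429.24; tax = £34.16; total due = £463.40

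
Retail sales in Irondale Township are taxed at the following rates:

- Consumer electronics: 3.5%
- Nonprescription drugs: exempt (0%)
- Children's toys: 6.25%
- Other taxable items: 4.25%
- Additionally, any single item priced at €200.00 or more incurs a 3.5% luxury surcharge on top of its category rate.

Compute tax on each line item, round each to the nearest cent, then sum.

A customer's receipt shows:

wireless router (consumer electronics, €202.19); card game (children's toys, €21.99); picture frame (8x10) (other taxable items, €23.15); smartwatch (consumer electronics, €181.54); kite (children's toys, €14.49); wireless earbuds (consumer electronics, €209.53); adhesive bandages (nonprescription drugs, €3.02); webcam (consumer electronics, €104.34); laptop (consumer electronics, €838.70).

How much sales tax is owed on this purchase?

Wireless router €202.19: consumer electronics → 3.5% + 3.5% surcharge = 7% → €14.15
Card game €21.99: children's toys → 6.25% → €1.37
Picture frame (8x10) €23.15: other taxable items → 4.25% → €0.98
Smartwatch €181.54: consumer electronics → 3.5% → €6.35
Kite €14.49: children's toys → 6.25% → €0.91
Wireless earbuds €209.53: consumer electronics → 3.5% + 3.5% surcharge = 7% → €14.67
Adhesive bandages €3.02: nonprescription drugs → 0% → €0.00
Webcam €104.34: consumer electronics → 3.5% → €3.65
Laptop €838.70: consumer electronics → 3.5% + 3.5% surcharge = 7% → €58.71
Total tax = €14.15 + €1.37 + €0.98 + €6.35 + €0.91 + €14.67 + €3.65 + €58.71 = €100.79

€100.79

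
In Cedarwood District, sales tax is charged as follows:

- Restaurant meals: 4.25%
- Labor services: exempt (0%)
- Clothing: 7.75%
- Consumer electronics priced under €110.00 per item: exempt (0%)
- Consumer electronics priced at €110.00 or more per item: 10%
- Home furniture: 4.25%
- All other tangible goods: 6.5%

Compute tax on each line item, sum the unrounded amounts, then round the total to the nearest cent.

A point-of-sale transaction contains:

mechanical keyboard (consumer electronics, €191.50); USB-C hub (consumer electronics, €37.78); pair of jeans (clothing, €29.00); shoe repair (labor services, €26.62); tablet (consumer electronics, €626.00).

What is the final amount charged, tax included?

€994.90

Mechanical keyboard €191.50: consumer electronics, €110.00 or more → 10% → €19.15
USB-C hub €37.78: consumer electronics, under €110.00 → 0% → €0.00
Pair of jeans €29.00: clothing → 7.75% → €2.2475
Shoe repair €26.62: labor services → 0% → €0.00
Tablet €626.00: consumer electronics, €110.00 or more → 10% → €62.60
Subtotal = €910.90; unrounded tax = €83.9975 → €84.00; total due = €994.90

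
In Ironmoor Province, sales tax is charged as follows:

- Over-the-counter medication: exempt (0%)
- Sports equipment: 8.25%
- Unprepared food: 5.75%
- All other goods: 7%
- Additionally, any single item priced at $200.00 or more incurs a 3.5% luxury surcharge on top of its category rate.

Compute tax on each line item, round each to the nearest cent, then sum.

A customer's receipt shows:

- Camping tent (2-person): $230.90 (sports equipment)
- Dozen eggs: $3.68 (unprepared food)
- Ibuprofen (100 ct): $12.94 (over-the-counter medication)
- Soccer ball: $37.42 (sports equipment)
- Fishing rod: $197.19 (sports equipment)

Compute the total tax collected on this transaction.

$46.70

Camping tent (2-person) $230.90: sports equipment → 8.25% + 3.5% surcharge = 11.75% → $27.13
Dozen eggs $3.68: unprepared food → 5.75% → $0.21
Ibuprofen (100 ct) $12.94: over-the-counter medication → 0% → $0.00
Soccer ball $37.42: sports equipment → 8.25% → $3.09
Fishing rod $197.19: sports equipment → 8.25% → $16.27
Total tax = $27.13 + $0.21 + $3.09 + $16.27 = $46.70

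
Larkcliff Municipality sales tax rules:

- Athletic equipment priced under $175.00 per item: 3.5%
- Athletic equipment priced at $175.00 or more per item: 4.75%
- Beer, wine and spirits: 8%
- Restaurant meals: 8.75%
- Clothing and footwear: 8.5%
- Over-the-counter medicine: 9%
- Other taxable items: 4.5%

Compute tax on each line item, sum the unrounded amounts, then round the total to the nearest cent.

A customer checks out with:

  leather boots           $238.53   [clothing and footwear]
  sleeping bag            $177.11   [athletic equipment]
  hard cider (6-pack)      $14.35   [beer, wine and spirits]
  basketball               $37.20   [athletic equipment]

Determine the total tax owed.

Leather boots $238.53: clothing and footwear → 8.5% → $20.27505
Sleeping bag $177.11: athletic equipment, $175.00 or more → 4.75% → $8.412725
Hard cider (6-pack) $14.35: beer, wine and spirits → 8% → $1.148
Basketball $37.20: athletic equipment, under $175.00 → 3.5% → $1.302
Unrounded tax sum = $31.137775 → $31.14

$31.14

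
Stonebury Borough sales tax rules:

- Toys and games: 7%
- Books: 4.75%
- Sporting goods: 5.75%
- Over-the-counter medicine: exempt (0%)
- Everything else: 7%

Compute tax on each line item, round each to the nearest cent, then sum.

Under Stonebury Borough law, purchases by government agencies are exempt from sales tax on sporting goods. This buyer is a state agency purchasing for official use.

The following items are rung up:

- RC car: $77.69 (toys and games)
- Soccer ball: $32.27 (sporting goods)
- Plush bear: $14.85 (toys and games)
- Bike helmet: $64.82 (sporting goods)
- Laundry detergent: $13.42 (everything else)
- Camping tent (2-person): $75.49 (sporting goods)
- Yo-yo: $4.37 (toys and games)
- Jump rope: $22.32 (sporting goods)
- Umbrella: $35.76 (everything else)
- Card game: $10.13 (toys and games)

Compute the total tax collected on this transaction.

RC car $77.69: toys and games → 7% → $5.44
Soccer ball $32.27: sporting goods, buyer-exempt → 0% → $0.00
Plush bear $14.85: toys and games → 7% → $1.04
Bike helmet $64.82: sporting goods, buyer-exempt → 0% → $0.00
Laundry detergent $13.42: everything else → 7% → $0.94
Camping tent (2-person) $75.49: sporting goods, buyer-exempt → 0% → $0.00
Yo-yo $4.37: toys and games → 7% → $0.31
Jump rope $22.32: sporting goods, buyer-exempt → 0% → $0.00
Umbrella $35.76: everything else → 7% → $2.50
Card game $10.13: toys and games → 7% → $0.71
Total tax = $5.44 + $1.04 + $0.94 + $0.31 + $2.50 + $0.71 = $10.94

$10.94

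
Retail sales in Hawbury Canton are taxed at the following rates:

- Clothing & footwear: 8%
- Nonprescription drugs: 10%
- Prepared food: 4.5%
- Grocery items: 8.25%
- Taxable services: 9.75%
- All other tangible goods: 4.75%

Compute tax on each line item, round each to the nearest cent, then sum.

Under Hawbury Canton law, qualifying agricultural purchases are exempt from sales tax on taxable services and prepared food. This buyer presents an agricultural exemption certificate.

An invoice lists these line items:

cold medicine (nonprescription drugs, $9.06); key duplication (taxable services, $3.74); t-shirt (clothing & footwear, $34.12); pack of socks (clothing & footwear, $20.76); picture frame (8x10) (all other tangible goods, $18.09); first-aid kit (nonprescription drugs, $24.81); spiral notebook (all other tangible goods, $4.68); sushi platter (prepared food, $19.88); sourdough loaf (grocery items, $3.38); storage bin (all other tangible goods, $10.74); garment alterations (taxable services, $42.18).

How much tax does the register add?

$9.65

Cold medicine $9.06: nonprescription drugs → 10% → $0.91
Key duplication $3.74: taxable services, buyer-exempt → 0% → $0.00
T-shirt $34.12: clothing & footwear → 8% → $2.73
Pack of socks $20.76: clothing & footwear → 8% → $1.66
Picture frame (8x10) $18.09: all other tangible goods → 4.75% → $0.86
First-aid kit $24.81: nonprescription drugs → 10% → $2.48
Spiral notebook $4.68: all other tangible goods → 4.75% → $0.22
Sushi platter $19.88: prepared food, buyer-exempt → 0% → $0.00
Sourdough loaf $3.38: grocery items → 8.25% → $0.28
Storage bin $10.74: all other tangible goods → 4.75% → $0.51
Garment alterations $42.18: taxable services, buyer-exempt → 0% → $0.00
Total tax = $0.91 + $2.73 + $1.66 + $0.86 + $2.48 + $0.22 + $0.28 + $0.51 = $9.65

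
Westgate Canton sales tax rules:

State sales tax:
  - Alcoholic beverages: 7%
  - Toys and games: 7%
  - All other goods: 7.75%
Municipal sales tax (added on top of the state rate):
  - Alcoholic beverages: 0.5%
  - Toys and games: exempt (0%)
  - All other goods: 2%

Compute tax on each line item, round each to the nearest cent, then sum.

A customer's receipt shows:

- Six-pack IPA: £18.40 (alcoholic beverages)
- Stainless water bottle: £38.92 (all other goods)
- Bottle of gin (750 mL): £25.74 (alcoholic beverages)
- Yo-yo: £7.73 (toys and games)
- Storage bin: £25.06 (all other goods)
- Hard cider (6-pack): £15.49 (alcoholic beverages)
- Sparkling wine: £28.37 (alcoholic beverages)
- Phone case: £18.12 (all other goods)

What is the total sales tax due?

£15.14

Six-pack IPA £18.40: alcoholic beverages → 7% + 0.5% municipal = 7.5% → £1.38
Stainless water bottle £38.92: all other goods → 7.75% + 2% municipal = 9.75% → £3.79
Bottle of gin (750 mL) £25.74: alcoholic beverages → 7% + 0.5% municipal = 7.5% → £1.93
Yo-yo £7.73: toys and games → 7% + 0% municipal = 7% → £0.54
Storage bin £25.06: all other goods → 7.75% + 2% municipal = 9.75% → £2.44
Hard cider (6-pack) £15.49: alcoholic beverages → 7% + 0.5% municipal = 7.5% → £1.16
Sparkling wine £28.37: alcoholic beverages → 7% + 0.5% municipal = 7.5% → £2.13
Phone case £18.12: all other goods → 7.75% + 2% municipal = 9.75% → £1.77
Total tax = £1.38 + £3.79 + £1.93 + £0.54 + £2.44 + £1.16 + £2.13 + £1.77 = £15.14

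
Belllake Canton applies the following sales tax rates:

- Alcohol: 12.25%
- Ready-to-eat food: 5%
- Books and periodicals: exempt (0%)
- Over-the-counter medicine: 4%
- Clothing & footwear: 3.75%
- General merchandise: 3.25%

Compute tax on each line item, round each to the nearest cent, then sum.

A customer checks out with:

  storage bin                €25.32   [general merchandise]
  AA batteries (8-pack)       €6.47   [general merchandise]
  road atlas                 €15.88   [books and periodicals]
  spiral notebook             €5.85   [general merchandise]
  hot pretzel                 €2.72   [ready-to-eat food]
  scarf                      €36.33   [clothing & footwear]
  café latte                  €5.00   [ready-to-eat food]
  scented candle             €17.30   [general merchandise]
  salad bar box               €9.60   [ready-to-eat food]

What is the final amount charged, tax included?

€128.48

Storage bin €25.32: general merchandise → 3.25% → €0.82
AA batteries (8-pack) €6.47: general merchandise → 3.25% → €0.21
Road atlas €15.88: books and periodicals → 0% → €0.00
Spiral notebook €5.85: general merchandise → 3.25% → €0.19
Hot pretzel €2.72: ready-to-eat food → 5% → €0.14
Scarf €36.33: clothing & footwear → 3.75% → €1.36
Café latte €5.00: ready-to-eat food → 5% → €0.25
Scented candle €17.30: general merchandise → 3.25% → €0.56
Salad bar box €9.60: ready-to-eat food → 5% → €0.48
Subtotal = €124.47; tax = €4.01; total due = €128.48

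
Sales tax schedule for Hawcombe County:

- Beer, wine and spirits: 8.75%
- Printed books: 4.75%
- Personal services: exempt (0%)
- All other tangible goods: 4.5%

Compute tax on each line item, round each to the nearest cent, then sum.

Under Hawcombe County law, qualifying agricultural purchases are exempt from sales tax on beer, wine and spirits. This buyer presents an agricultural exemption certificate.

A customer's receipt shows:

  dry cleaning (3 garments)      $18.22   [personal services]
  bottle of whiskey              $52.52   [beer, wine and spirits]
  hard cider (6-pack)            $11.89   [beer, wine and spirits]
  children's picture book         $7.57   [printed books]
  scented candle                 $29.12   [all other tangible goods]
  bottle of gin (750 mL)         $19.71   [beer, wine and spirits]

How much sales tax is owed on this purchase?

Dry cleaning (3 garments) $18.22: personal services → 0% → $0.00
Bottle of whiskey $52.52: beer, wine and spirits, buyer-exempt → 0% → $0.00
Hard cider (6-pack) $11.89: beer, wine and spirits, buyer-exempt → 0% → $0.00
Children's picture book $7.57: printed books → 4.75% → $0.36
Scented candle $29.12: all other tangible goods → 4.5% → $1.31
Bottle of gin (750 mL) $19.71: beer, wine and spirits, buyer-exempt → 0% → $0.00
Total tax = $0.36 + $1.31 = $1.67

$1.67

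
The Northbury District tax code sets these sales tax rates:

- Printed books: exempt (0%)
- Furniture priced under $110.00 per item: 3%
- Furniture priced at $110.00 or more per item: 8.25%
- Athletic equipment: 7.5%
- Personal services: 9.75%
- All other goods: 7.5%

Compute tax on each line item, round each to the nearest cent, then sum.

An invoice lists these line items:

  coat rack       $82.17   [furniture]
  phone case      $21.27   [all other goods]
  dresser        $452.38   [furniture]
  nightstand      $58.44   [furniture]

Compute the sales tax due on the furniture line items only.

$41.54

Coat rack $82.17: furniture, under $110.00 → 3% → $2.47
Dresser $452.38: furniture, $110.00 or more → 8.25% → $37.32
Nightstand $58.44: furniture, under $110.00 → 3% → $1.75
Tax on furniture = $2.47 + $37.32 + $1.75 = $41.54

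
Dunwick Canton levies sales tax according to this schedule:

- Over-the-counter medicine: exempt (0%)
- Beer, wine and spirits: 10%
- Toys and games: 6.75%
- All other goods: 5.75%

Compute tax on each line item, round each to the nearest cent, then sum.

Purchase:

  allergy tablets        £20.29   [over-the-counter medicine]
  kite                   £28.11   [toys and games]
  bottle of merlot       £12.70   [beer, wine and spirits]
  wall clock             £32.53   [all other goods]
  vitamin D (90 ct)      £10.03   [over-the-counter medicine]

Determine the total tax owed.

Allergy tablets £20.29: over-the-counter medicine → 0% → £0.00
Kite £28.11: toys and games → 6.75% → £1.90
Bottle of merlot £12.70: beer, wine and spirits → 10% → £1.27
Wall clock £32.53: all other goods → 5.75% → £1.87
Vitamin D (90 ct) £10.03: over-the-counter medicine → 0% → £0.00
Total tax = £1.90 + £1.27 + £1.87 = £5.04

£5.04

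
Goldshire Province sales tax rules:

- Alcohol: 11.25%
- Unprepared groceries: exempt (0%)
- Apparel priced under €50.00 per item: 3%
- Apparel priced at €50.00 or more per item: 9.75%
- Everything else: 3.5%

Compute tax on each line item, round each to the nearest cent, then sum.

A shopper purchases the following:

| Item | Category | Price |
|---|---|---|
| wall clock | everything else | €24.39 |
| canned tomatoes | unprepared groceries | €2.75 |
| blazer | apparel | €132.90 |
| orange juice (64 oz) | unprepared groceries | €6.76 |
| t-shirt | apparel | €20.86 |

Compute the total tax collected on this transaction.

€14.44

Wall clock €24.39: everything else → 3.5% → €0.85
Canned tomatoes €2.75: unprepared groceries → 0% → €0.00
Blazer €132.90: apparel, €50.00 or more → 9.75% → €12.96
Orange juice (64 oz) €6.76: unprepared groceries → 0% → €0.00
T-shirt €20.86: apparel, under €50.00 → 3% → €0.63
Total tax = €0.85 + €12.96 + €0.63 = €14.44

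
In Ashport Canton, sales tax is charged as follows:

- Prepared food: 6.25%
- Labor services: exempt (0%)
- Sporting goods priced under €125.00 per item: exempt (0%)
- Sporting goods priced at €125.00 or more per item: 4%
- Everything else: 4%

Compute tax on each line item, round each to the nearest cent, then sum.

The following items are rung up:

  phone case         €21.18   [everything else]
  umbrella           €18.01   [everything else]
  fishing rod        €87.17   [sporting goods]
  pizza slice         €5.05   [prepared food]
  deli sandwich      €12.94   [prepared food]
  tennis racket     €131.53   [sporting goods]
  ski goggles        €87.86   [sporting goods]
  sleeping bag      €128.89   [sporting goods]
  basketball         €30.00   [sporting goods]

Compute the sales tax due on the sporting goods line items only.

Fishing rod €87.17: sporting goods, under €125.00 → 0% → €0.00
Tennis racket €131.53: sporting goods, €125.00 or more → 4% → €5.26
Ski goggles €87.86: sporting goods, under €125.00 → 0% → €0.00
Sleeping bag €128.89: sporting goods, €125.00 or more → 4% → €5.16
Basketball €30.00: sporting goods, under €125.00 → 0% → €0.00
Tax on sporting goods = €0.00 + €5.26 + €0.00 + €5.16 + €0.00 = €10.42

€10.42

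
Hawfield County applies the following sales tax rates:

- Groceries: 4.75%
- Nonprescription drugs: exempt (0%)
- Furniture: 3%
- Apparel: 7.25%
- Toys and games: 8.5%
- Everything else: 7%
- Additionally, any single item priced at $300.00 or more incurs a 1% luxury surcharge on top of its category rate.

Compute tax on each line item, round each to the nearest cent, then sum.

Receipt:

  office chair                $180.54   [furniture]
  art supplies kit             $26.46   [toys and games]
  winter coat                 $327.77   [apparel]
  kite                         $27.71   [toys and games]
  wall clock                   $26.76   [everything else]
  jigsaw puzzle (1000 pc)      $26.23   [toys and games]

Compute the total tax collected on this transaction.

$41.17

Office chair $180.54: furniture → 3% → $5.42
Art supplies kit $26.46: toys and games → 8.5% → $2.25
Winter coat $327.77: apparel → 7.25% + 1% surcharge = 8.25% → $27.04
Kite $27.71: toys and games → 8.5% → $2.36
Wall clock $26.76: everything else → 7% → $1.87
Jigsaw puzzle (1000 pc) $26.23: toys and games → 8.5% → $2.23
Total tax = $5.42 + $2.25 + $27.04 + $2.36 + $1.87 + $2.23 = $41.17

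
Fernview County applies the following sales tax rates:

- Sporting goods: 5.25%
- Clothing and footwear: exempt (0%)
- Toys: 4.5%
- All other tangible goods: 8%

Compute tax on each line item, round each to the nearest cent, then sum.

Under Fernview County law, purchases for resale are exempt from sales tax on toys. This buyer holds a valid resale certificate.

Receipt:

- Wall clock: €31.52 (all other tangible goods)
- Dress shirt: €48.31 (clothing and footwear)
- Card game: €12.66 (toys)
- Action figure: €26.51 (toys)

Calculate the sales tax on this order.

Wall clock €31.52: all other tangible goods → 8% → €2.52
Dress shirt €48.31: clothing and footwear → 0% → €0.00
Card game €12.66: toys, buyer-exempt → 0% → €0.00
Action figure €26.51: toys, buyer-exempt → 0% → €0.00
Total tax = €2.52

€2.52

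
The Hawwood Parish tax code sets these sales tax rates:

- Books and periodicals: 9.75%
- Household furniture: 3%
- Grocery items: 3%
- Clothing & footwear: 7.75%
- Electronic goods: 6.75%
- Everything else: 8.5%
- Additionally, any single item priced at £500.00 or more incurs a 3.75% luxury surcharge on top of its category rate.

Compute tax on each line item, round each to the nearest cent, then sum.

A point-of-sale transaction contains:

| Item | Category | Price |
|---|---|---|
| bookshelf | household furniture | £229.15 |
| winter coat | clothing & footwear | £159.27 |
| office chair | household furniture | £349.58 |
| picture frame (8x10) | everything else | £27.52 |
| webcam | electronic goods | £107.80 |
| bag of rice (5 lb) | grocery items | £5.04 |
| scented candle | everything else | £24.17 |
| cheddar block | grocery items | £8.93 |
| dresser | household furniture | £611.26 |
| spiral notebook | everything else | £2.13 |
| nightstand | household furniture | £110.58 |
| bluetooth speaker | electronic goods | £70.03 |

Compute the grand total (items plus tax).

£1796.74

Bookshelf £229.15: household furniture → 3% → £6.87
Winter coat £159.27: clothing & footwear → 7.75% → £12.34
Office chair £349.58: household furniture → 3% → £10.49
Picture frame (8x10) £27.52: everything else → 8.5% → £2.34
Webcam £107.80: electronic goods → 6.75% → £7.28
Bag of rice (5 lb) £5.04: grocery items → 3% → £0.15
Scented candle £24.17: everything else → 8.5% → £2.05
Cheddar block £8.93: grocery items → 3% → £0.27
Dresser £611.26: household furniture → 3% + 3.75% surcharge = 6.75% → £41.26
Spiral notebook £2.13: everything else → 8.5% → £0.18
Nightstand £110.58: household furniture → 3% → £3.32
Bluetooth speaker £70.03: electronic goods → 6.75% → £4.73
Subtotal = £1705.46; tax = £91.28; total due = £1796.74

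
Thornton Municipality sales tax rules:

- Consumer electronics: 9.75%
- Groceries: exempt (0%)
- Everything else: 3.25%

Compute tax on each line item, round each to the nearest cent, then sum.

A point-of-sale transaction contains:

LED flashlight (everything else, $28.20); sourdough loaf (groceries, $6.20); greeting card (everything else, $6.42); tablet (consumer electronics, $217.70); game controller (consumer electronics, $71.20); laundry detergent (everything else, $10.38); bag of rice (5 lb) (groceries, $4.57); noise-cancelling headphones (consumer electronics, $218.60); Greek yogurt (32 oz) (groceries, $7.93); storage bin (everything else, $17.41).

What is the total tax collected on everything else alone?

$2.04

LED flashlight $28.20: everything else → 3.25% → $0.92
Greeting card $6.42: everything else → 3.25% → $0.21
Laundry detergent $10.38: everything else → 3.25% → $0.34
Storage bin $17.41: everything else → 3.25% → $0.57
Tax on everything else = $0.92 + $0.21 + $0.34 + $0.57 = $2.04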